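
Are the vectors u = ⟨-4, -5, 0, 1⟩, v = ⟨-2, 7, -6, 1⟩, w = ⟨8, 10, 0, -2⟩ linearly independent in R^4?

linearly dependent

One vector is a scalar multiple of another, so the set is dependent.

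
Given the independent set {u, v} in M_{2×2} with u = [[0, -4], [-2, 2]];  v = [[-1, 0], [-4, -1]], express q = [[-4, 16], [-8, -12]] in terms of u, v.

Take coordinate vectors relative to {E₁₁, E₁₂, E₂₁, E₂₂}.
Solve the system with u, v as columns and q as the right-hand side.
The system has the unique solution (a₁, a₂) = (-4, 4).

q = -4u + 4v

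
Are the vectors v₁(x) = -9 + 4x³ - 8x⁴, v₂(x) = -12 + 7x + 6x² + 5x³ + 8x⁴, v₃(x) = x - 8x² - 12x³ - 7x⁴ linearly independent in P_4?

Write each element as a coordinate vector in ℝ⁵ using {1, x, …, x⁴}.
Place the vectors as rows of a 3×5 matrix and reduce to echelon form.
The reduction yields 3 nonzero rows, so the rank is 3.
Since rank = 3 (the number of vectors), the set is linearly independent.

linearly independent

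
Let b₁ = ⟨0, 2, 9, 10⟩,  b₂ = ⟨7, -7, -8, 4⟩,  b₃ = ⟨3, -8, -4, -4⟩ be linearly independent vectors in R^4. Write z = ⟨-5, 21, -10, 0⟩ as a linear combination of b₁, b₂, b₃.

Since b₁, b₂, b₃ are independent, the coefficients expressing z are uniquely determined by a linear system.
Back-substitution yields (a₁, a₂, a₃) = (-2, 1, -4).

z = -2b₁ + b₂ - 4b₃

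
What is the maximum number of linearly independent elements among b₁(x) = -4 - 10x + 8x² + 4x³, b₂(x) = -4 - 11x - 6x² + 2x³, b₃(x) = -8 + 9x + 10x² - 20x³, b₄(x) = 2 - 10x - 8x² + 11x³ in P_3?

Represent each element by its coordinate vector in ℝ⁴.
Put the 4×4 matrix [b₁|b₂|b₃|b₄] into echelon form.
There are 3 pivot columns, so rank = 3.

3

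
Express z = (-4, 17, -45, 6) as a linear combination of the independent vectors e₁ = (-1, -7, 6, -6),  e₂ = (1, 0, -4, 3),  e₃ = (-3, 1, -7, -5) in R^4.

Solve the system with e₁, e₂, e₃ as columns and z as the right-hand side.
Back-substitution yields (a₁, a₂, a₃) = (-2, 3, 3).

z = -2e₁ + 3e₂ + 3e₃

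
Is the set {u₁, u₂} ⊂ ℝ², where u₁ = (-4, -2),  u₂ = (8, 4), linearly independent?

linearly dependent

Row-reduce the matrix whose columns are u₁, u₂.
The reduction yields 1 nonzero row, so the rank is 1.
Since rank 1 < 2, the set is linearly dependent.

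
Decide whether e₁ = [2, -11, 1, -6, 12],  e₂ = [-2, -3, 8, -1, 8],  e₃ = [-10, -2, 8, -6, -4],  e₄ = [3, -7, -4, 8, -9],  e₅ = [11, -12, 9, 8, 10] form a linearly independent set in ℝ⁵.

The matrix [e₁|e₂|e₃|e₄|e₅] has determinant -138070.
A nonzero determinant means the columns are linearly independent.

linearly independent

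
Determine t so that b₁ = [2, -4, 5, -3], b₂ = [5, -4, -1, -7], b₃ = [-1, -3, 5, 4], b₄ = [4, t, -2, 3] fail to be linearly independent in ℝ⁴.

t = -39/5

Place the vectors as rows of a 4×4 matrix; dependence ⇔ determinant zero.
The determinant works out to -75*t - 585.
Solving -75*t - 585 = 0 yields t = -39/5.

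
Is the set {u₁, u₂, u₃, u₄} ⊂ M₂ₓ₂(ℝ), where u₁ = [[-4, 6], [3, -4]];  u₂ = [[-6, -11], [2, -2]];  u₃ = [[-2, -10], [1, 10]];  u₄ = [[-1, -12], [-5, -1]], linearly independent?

linearly independent

Take coordinates with respect to the standard basis {E₁₁, E₁₂, E₂₁, E₂₂}.
Row-reduce the matrix whose columns are u₁, u₂, u₃, u₄.
The reduction yields 4 nonzero rows, so the rank is 4.
Since rank = 4 (the number of vectors), the set is linearly independent.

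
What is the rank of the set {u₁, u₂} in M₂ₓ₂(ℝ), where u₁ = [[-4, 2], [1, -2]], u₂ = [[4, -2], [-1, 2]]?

Represent each element by its coordinate vector in ℝ⁴.
Form the matrix with u₁, u₂ as columns and reduce.
Reduction leaves 1 leading entry, giving rank 1.

1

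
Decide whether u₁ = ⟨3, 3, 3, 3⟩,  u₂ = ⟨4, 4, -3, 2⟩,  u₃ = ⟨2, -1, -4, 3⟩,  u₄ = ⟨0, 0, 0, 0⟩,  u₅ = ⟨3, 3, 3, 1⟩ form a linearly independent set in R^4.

There are 5 vectors in a 4-dimensional space, so they cannot be linearly independent.

linearly dependent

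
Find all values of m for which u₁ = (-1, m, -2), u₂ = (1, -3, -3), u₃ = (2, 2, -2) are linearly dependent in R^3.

m = -7

The vectors are dependent exactly when the determinant of the matrix with rows u₁, u₂, u₃ vanishes.
Cofactor expansion gives det = -4*m - 28.
Setting this to zero gives m = -7.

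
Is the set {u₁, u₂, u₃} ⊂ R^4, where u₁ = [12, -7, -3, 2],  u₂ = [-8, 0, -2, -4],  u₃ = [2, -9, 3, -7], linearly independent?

Place the vectors as rows of a 3×4 matrix and reduce to echelon form.
The reduction yields 3 nonzero rows, so the rank is 3.
Since rank = 3 (the number of vectors), the set is linearly independent.

linearly independent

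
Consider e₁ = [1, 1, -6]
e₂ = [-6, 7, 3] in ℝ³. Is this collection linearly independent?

Place the vectors as rows of a 2×3 matrix and reduce to echelon form.
The reduction yields 2 nonzero rows, so the rank is 2.
Since rank = 2 (the number of vectors), the set is linearly independent.

linearly independent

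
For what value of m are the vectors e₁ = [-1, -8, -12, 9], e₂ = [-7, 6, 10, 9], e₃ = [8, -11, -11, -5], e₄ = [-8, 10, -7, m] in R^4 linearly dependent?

m = 7/4

Place the vectors as rows of a 4×4 matrix; dependence ⇔ determinant zero.
Cofactor expansion gives det = 728 - 416*m.
Setting this to zero gives m = 7/4.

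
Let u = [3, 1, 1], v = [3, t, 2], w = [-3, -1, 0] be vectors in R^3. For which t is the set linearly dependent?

t = 1

Dependence holds iff the 3×3 matrix [u v w] is singular.
Expanding, det = 3*t - 3.
Setting this to zero gives t = 1.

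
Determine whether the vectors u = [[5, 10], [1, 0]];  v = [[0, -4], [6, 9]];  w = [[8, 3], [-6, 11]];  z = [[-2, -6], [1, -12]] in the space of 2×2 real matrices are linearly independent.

linearly independent

Take coordinates with respect to the standard basis {E₁₁, E₁₂, E₂₁, E₂₂}.
Form the 4×4 matrix with these as columns; its determinant is -8359.
A nonzero determinant means the columns are linearly independent.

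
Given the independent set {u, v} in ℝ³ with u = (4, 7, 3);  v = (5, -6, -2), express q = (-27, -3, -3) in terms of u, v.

q = -3u - 3v

Set up the augmented matrix [u | v | q] and row-reduce.
The system has the unique solution (c₁, c₂) = (-3, -3).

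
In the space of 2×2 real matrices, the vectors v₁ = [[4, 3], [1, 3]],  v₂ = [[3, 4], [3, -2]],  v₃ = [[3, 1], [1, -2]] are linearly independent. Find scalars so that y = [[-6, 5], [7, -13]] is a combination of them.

y = -3v₁ + 4v₂ - 2v₃

Take coordinate vectors relative to {E₁₁, E₁₂, E₂₁, E₂₂}.
Solve the system with v₁, v₂, v₃ as columns and y as the right-hand side.
The system has the unique solution (α₁, α₂, α₃) = (-3, 4, -2).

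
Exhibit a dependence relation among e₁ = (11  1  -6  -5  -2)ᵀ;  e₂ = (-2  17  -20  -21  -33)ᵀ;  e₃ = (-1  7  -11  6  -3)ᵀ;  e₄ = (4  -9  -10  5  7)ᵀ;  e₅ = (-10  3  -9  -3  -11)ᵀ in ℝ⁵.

Set up α₁e₁ + … + α₅e₅ = 0 and solve the homogeneous system.
The free variable yields coefficients (2, -1, 0, -1, 2) (any nonzero multiple also works).

2e₁ - e₂ - e₄ + 2e₅ = 0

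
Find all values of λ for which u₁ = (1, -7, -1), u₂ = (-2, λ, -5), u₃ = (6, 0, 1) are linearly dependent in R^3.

The vectors are dependent exactly when the determinant of the matrix with rows u₁, u₂, u₃ vanishes.
Expanding, det = 7*λ + 196.
Solving 7*λ + 196 = 0 yields λ = -28.

λ = -28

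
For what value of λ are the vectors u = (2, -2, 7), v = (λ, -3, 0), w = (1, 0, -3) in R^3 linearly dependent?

The vectors are dependent exactly when the determinant of the matrix with rows u, v, w vanishes.
The determinant works out to 39 - 6*λ.
Setting this to zero gives λ = 13/2.

λ = 13/2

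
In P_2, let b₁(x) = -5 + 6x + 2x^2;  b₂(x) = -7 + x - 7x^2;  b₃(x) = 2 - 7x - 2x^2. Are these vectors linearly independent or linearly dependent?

Write each element as a coordinate vector in ℝ³ using {1, x, x^2}.
Form the 3×3 matrix with these as columns; its determinant is 181.
A nonzero determinant means the columns are linearly independent.

linearly independent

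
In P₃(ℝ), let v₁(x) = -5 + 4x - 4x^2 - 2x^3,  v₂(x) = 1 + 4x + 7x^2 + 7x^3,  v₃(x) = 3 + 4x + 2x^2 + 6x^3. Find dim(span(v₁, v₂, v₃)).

dim = 3

Represent each element by its coordinate vector in ℝ⁴.
Put the 4×3 matrix [v₁|v₂|v₃] into echelon form.
Exactly 3 pivots survive; hence the rank is 3.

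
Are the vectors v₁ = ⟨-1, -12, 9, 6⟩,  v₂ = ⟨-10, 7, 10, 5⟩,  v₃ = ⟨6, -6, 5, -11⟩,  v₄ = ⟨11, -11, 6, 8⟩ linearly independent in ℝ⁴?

Row-reduce the matrix whose columns are v₁, v₂, v₃, v₄.
The reduction yields 4 nonzero rows, so the rank is 4.
Since rank = 4 (the number of vectors), the set is linearly independent.

linearly independent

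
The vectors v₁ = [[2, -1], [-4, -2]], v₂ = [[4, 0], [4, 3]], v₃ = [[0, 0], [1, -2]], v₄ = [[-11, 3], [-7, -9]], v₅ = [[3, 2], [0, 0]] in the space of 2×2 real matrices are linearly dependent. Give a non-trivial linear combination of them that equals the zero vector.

Write each element as a vector in ℝ⁴ using {E₁₁, E₁₂, E₂₁, E₂₂}.
Solve the homogeneous system with v₁, v₂, v₃, v₄, v₅ as columns by row-reducing the coefficient matrix.
One solution (up to scaling) is (1, 3, -1, 1, -1).

v₁ + 3v₂ - v₃ + v₄ - v₅ = 0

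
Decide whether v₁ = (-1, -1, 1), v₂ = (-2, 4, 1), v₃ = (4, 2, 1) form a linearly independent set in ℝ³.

linearly independent

The matrix [v₁|v₂|v₃] has determinant -28.
A nonzero determinant means the columns are linearly independent.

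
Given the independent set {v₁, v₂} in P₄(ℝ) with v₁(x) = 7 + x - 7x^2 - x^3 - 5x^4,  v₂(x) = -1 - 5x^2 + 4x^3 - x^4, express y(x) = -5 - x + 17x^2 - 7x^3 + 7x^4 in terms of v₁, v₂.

Work in coordinates with respect to the standard basis {1, x, …, x^4}.
Since v₁, v₂ are independent, the coefficients expressing y are uniquely determined by a linear system.
Back-substitution yields (c₁, c₂) = (-1, -2).

y = -v₁ - 2v₂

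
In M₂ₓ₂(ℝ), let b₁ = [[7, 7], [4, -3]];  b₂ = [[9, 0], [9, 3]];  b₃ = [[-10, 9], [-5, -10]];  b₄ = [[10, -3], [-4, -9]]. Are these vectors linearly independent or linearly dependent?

linearly independent

Write each element as a coordinate vector in ℝ⁴ using {E₁₁, E₁₂, E₂₁, E₂₂}.
The matrix [b₁|b₂|b₃|b₄] has determinant 7974.
A nonzero determinant means the columns are linearly independent.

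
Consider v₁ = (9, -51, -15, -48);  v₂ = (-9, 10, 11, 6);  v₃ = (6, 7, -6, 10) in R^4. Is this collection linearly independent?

linearly dependent

Place the vectors as rows of a 3×4 matrix and reduce to echelon form.
The reduction yields 2 nonzero rows, so the rank is 2.
Since rank 2 < 3, the set is linearly dependent.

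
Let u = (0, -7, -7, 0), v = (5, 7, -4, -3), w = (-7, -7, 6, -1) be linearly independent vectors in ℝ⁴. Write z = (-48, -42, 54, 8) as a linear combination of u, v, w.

z = -2u - 4v + 4w

Since u, v, w are independent, the coefficients expressing z are uniquely determined by a linear system.
Row-reducing the augmented matrix gives the unique coefficients (c₁, c₂, c₃) = (-2, -4, 4).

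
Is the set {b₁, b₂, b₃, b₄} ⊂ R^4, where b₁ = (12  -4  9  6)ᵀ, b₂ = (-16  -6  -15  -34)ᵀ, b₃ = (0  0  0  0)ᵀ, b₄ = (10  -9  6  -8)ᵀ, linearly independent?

One of the vectors is the zero vector, so the set is linearly dependent.

linearly dependent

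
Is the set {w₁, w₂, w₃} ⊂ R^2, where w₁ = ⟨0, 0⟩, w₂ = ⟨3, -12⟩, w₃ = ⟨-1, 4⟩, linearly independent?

linearly dependent

There are 3 vectors in a 2-dimensional space, so they cannot be linearly independent.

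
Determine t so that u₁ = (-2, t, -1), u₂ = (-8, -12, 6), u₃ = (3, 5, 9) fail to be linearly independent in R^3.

Dependence holds iff the 3×3 matrix [u₁ u₂ u₃] is singular.
Cofactor expansion gives det = 90*t + 280.
Solving 90*t + 280 = 0 yields t = -28/9.

t = -28/9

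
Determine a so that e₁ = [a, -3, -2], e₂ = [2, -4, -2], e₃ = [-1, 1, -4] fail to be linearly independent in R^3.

Place the vectors as rows of a 3×3 matrix; dependence ⇔ determinant zero.
The determinant works out to 18*a - 26.
Solving 18*a - 26 = 0 yields a = 13/9.

a = 13/9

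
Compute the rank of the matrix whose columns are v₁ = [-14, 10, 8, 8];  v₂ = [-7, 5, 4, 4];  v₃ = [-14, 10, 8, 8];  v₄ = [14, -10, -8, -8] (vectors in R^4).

Apply Gaussian elimination to the matrix whose rows are v₁, v₂, v₃, v₄.
Exactly 1 pivot survives; hence the rank is 1.

1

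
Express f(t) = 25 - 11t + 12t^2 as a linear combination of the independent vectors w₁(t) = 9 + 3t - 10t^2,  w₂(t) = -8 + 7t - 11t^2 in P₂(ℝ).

f = w₁ - 2w₂

Take coordinate vectors relative to {1, t, t^2}.
Write f = a₁w₁ + a₂w₂ and equate components.
Row-reducing the augmented matrix gives the unique coefficients (a₁, a₂) = (1, -2).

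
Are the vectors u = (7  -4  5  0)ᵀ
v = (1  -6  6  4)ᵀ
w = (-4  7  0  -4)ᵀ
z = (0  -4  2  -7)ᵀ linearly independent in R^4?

linearly independent

Place the vectors as rows of a 4×4 matrix and reduce to echelon form.
The reduction yields 4 nonzero rows, so the rank is 4.
Since rank = 4 (the number of vectors), the set is linearly independent.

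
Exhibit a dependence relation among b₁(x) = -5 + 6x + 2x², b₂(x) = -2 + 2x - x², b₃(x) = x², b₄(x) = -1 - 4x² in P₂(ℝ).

b₁ - 3b₂ - b₃ + b₄ = 0

Take coordinates with respect to {1, x, x²}.
Set up α₁b₁ + … + α₄b₄ = 0 and solve the homogeneous system.
The free variable yields coefficients (1, -3, -1, 1) (any nonzero multiple also works).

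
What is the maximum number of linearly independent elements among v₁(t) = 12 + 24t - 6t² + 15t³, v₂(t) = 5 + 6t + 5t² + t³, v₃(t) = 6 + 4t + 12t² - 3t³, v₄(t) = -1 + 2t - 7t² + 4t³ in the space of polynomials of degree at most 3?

Represent each element by its coordinate vector in ℝ⁴.
Row-reduce the 4×4 matrix with these as rows.
Exactly 2 pivots survive; hence the rank is 2.

2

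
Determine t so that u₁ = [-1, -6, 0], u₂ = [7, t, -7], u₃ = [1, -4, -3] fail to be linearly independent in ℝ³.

The set is linearly dependent precisely when det[u₁; u₂; u₃] = 0.
Cofactor expansion gives det = 3*t - 56.
This vanishes exactly when t = 56/3.

t = 56/3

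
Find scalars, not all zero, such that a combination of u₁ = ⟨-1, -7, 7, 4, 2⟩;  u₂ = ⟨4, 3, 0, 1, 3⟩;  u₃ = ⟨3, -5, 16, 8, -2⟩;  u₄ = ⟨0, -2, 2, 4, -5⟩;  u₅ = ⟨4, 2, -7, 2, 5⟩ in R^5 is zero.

u₁ + 2u₂ - u₃ + u₄ - u₅ = 0

Write the vectors as columns of a matrix and find a nonzero vector in its null space.
The free variable yields coefficients (1, 2, -1, 1, -1) (any nonzero multiple also works).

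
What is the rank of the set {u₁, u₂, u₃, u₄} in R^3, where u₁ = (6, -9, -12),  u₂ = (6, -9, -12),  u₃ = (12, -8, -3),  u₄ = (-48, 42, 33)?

Row-reduce the 4×3 matrix with these as rows.
Exactly 2 pivots survive; hence the rank is 2.
(With 4 elements in a 3-dimensional space the rank is at most 3.)

rank 2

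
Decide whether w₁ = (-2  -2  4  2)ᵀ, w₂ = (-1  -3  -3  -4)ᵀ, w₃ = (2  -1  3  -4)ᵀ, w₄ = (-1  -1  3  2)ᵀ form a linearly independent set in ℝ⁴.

linearly independent

Form the 4×4 matrix with these as columns; its determinant is 36.
A nonzero determinant means the columns are linearly independent.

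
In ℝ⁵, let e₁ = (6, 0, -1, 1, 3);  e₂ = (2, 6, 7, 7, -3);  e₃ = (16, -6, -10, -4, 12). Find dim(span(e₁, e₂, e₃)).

dim = 2

Row-reduce the 3×5 matrix with these as rows.
Exactly 2 pivots survive; hence the rank is 2.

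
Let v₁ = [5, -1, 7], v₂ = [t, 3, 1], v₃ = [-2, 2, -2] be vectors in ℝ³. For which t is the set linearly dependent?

Dependence holds iff the 3×3 matrix [v₁ v₂ v₃] is singular.
The determinant works out to 12*t + 4.
Solving 12*t + 4 = 0 yields t = -1/3.

t = -1/3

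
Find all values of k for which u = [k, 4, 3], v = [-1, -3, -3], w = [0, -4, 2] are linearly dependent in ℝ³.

k = 10/9

Dependence holds iff the 3×3 matrix [u v w] is singular.
Cofactor expansion gives det = 20 - 18*k.
This vanishes exactly when k = 10/9.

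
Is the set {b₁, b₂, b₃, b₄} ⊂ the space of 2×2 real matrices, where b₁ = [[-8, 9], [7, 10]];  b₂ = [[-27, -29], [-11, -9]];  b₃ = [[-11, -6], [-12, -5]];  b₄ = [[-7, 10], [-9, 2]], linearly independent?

linearly dependent

Write each element as a coordinate vector in ℝ⁴ using {E₁₁, E₁₂, E₂₁, E₂₂}.
Place the vectors as rows of a 4×4 matrix and reduce to echelon form.
The reduction yields 3 nonzero rows, so the rank is 3.
Since rank 3 < 4, the set is linearly dependent.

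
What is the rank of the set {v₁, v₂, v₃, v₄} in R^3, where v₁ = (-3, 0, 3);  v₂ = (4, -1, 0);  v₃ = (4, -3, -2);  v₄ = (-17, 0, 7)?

3

Apply Gaussian elimination to the matrix whose rows are v₁, v₂, v₃, v₄.
The echelon form has 3 nonzero rows, so the rank is 3.
(With 4 elements in a 3-dimensional space the rank is at most 3.)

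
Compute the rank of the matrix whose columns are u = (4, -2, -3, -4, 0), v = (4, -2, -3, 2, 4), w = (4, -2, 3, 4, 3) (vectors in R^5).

3

Put the 5×3 matrix [u|v|w] into echelon form.
Exactly 3 pivots survive; hence the rank is 3.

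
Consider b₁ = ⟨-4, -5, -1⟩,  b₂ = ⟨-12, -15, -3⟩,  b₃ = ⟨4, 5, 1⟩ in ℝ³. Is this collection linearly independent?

Row-reduce the matrix whose columns are b₁, b₂, b₃.
The reduction yields 1 nonzero row, so the rank is 1.
Since rank 1 < 3, the set is linearly dependent.

linearly dependent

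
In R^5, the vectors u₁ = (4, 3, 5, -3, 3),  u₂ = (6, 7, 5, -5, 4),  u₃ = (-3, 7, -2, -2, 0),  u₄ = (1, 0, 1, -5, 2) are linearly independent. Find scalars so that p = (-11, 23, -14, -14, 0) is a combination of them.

p = -4u₁ + 2u₂ + 3u₃ + 2u₄

Solve the system with u₁, u₂, u₃, u₄ as columns and p as the right-hand side.
Back-substitution yields (c₁, …, c₄) = (-4, 2, 3, 2).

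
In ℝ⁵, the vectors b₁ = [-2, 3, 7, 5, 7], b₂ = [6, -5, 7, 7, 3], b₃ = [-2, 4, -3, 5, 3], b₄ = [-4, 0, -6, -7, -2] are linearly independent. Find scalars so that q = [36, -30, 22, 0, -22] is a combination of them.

Solve the system with b₁, b₂, b₃, b₄ as columns and q as the right-hand side.
Row-reducing the augmented matrix gives the unique coefficients (a₁, …, a₄) = (-3, 1, -4, -4).

q = -3b₁ + b₂ - 4b₃ - 4b₄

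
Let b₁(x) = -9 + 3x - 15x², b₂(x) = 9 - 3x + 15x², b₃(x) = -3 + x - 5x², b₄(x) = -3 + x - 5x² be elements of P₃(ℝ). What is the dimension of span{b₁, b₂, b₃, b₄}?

dim = 1

Use coordinates relative to {1, x, …, x³}.
Form the matrix with b₁, b₂, b₃, b₄ as columns and reduce.
Reduction leaves 1 leading entry, giving rank 1.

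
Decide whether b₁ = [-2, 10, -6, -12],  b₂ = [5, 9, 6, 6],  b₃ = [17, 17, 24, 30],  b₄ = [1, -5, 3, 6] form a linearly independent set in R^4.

linearly dependent

One vector is a scalar multiple of another, so the set is dependent.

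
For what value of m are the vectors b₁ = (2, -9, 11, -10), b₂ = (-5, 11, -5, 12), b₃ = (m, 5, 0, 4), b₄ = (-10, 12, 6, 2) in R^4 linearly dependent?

m = -31/10

Dependence holds iff the 4×4 matrix [b₁ b₂ b₃ b₄] is singular.
Cofactor expansion gives det = 820*m + 2542.
Setting this to zero gives m = -31/10.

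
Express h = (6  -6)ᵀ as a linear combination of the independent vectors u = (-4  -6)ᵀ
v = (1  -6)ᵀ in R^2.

h = -u + 2v

Write h = a₁u + a₂v and equate components.
Row-reducing the augmented matrix gives the unique coefficients (a₁, a₂) = (-1, 2).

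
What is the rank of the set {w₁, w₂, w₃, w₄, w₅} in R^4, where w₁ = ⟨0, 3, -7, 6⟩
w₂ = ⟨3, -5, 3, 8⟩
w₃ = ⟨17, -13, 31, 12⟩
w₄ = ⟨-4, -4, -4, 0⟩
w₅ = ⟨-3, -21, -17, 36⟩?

rank 3

Row-reduce the 5×4 matrix with these as rows.
Reduction leaves 3 leading entries, giving rank 3.
(With 5 elements in a 4-dimensional space the rank is at most 4.)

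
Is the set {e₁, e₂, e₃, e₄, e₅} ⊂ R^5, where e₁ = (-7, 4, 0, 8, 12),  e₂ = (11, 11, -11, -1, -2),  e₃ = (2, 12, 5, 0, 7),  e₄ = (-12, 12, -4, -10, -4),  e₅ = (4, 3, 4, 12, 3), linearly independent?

Place the vectors as rows of a 5×5 matrix and reduce to echelon form.
The reduction yields 5 nonzero rows, so the rank is 5.
Since rank = 5 (the number of vectors), the set is linearly independent.

linearly independent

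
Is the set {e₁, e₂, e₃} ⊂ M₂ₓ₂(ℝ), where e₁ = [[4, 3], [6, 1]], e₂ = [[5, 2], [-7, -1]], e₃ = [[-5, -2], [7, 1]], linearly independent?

Write each element as a coordinate vector in ℝ⁴ using {E₁₁, E₁₂, E₂₁, E₂₂}.
Row-reduce the matrix whose columns are e₁, e₂, e₃.
The reduction yields 2 nonzero rows, so the rank is 2.
Since rank 2 < 3, the set is linearly dependent.

linearly dependent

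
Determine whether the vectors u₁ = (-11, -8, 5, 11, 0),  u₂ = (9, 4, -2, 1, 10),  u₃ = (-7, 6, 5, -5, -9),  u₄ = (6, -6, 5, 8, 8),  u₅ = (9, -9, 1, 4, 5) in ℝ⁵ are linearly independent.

linearly independent

Form the 5×5 matrix with these as columns; its determinant is -1750.
A nonzero determinant means the columns are linearly independent.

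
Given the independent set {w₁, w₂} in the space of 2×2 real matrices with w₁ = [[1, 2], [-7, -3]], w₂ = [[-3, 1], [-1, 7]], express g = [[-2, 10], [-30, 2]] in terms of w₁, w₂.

Identify each element with its coordinate vector in ℝ⁴ via {E₁₁, E₁₂, E₂₁, E₂₂}.
Set up the augmented matrix [w₁ | w₂ | g] and row-reduce.
Row-reducing the augmented matrix gives the unique coefficients (c₁, c₂) = (4, 2).

g = 4w₁ + 2w₂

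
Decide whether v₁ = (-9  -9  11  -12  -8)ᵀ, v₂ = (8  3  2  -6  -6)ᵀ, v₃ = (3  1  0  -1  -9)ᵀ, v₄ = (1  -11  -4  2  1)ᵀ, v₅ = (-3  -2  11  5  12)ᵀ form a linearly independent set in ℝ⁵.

Row-reduce the matrix whose columns are v₁, v₂, v₃, v₄, v₅.
The reduction yields 5 nonzero rows, so the rank is 5.
Since rank = 5 (the number of vectors), the set is linearly independent.

linearly independent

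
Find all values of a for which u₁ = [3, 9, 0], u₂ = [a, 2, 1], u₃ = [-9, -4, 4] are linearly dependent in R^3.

The vectors are dependent exactly when the determinant of the matrix with rows u₁, u₂, u₃ vanishes.
The determinant works out to -36*a - 45.
Setting this to zero gives a = -5/4.

a = -5/4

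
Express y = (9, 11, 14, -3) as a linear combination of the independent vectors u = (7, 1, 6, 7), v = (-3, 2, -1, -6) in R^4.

y = 3u + 4v

Solve the system with u, v as columns and y as the right-hand side.
The system has the unique solution (a₁, a₂) = (3, 4).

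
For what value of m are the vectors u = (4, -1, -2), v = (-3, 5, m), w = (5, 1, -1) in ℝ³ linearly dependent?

Place the vectors as rows of a 3×3 matrix; dependence ⇔ determinant zero.
Cofactor expansion gives det = 39 - 9*m.
Setting this to zero gives m = 13/3.

m = 13/3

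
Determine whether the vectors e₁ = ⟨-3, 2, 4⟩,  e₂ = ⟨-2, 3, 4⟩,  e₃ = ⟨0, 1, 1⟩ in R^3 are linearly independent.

linearly independent

Place the vectors as rows of a 3×3 matrix and reduce to echelon form.
The reduction yields 3 nonzero rows, so the rank is 3.
Since rank = 3 (the number of vectors), the set is linearly independent.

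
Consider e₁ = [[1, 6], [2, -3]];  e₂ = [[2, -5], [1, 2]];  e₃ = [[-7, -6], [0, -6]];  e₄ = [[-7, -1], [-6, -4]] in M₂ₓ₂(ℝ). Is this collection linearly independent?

linearly independent

Take coordinates with respect to the standard basis {E₁₁, E₁₂, E₂₁, E₂₂}.
The matrix [e₁|e₂|e₃|e₄] has determinant 611.
A nonzero determinant means the columns are linearly independent.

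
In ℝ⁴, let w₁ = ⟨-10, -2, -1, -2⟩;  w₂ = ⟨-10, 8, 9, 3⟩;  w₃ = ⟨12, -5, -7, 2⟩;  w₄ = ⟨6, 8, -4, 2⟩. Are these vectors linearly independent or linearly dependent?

The matrix [w₁|w₂|w₃|w₄] has determinant -3970.
A nonzero determinant means the columns are linearly independent.

linearly independent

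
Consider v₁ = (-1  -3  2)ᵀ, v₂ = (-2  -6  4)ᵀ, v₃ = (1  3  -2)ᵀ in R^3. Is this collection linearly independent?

Row-reduce the matrix whose columns are v₁, v₂, v₃.
The reduction yields 1 nonzero row, so the rank is 1.
Since rank 1 < 3, the set is linearly dependent.
Indeed 2v₁ - v₂ = 0.

linearly dependent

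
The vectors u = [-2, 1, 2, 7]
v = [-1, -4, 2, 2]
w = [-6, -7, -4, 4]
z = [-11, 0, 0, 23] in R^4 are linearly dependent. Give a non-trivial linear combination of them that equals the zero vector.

Row-reduce the matrix with u, v, w, z as columns; the null space gives the coefficients.
One solution (up to scaling) is (3, -1, 1, -1).

3u - v + w - z = 0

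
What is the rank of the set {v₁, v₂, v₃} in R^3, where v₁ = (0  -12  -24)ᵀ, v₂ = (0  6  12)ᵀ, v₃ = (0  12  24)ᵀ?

Apply Gaussian elimination to the matrix whose rows are v₁, v₂, v₃.
Exactly 1 pivot survives; hence the rank is 1.

1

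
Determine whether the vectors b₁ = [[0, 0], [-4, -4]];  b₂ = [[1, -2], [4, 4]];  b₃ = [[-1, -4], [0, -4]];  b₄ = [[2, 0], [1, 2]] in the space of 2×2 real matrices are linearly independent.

linearly independent

Take coordinates with respect to the standard basis {E₁₁, E₁₂, E₂₁, E₂₂}.
The matrix [b₁|b₂|b₃|b₄] has determinant -40.
A nonzero determinant means the columns are linearly independent.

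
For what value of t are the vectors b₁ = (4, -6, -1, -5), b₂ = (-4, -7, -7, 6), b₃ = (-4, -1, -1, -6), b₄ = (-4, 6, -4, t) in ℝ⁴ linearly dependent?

The vectors are dependent exactly when the determinant of the matrix with rows b₁, b₂, b₃, b₄ vanishes.
Cofactor expansion gives det = 3600 - 120*t.
This vanishes exactly when t = 30.

t = 30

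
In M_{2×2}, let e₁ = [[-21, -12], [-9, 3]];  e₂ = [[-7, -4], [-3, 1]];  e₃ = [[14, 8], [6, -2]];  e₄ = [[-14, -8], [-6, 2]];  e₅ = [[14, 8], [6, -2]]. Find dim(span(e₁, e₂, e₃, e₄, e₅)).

Represent each element by its coordinate vector in ℝ⁴.
Form the matrix with e₁, e₂, e₃, e₄, e₅ as columns and reduce.
The echelon form has 1 nonzero row, so the rank is 1.
(With 5 elements in a 4-dimensional space the rank is at most 4.)

dim = 1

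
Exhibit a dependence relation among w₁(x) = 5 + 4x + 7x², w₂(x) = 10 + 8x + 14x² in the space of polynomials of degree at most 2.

2w₁ - w₂ = 0

Pass to coordinate vectors relative to the basis {1, x, x²}.
Row-reduce the matrix with w₁, w₂ as columns; the null space gives the coefficients.
A generator of the null space is (2, -1).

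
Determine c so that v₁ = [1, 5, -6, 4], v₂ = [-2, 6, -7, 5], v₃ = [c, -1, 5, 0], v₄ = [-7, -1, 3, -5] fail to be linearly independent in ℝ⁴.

Dependence holds iff the 4×4 matrix [v₁ v₂ v₃ v₄] is singular.
The determinant works out to -6*c - 300.
This vanishes exactly when c = -50.

c = -50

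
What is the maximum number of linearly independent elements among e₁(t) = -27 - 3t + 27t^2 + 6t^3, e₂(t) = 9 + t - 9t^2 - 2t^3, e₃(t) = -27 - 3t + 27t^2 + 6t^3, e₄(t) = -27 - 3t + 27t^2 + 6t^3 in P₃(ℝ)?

1

Represent each element by its coordinate vector in ℝ⁴.
Put the 4×4 matrix [e₁|e₂|e₃|e₄] into echelon form.
Reduction leaves 1 leading entry, giving rank 1.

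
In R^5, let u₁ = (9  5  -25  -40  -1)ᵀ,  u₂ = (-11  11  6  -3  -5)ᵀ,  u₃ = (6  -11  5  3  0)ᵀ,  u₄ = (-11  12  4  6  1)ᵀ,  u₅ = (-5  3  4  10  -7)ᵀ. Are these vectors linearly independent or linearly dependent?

linearly dependent

Place the vectors as rows of a 5×5 matrix and reduce to echelon form.
The reduction yields 4 nonzero rows, so the rank is 4.
Since rank 4 < 5, the set is linearly dependent.
Indeed u₁ - u₂ + 3u₃ + 3u₄ + u₅ = 0.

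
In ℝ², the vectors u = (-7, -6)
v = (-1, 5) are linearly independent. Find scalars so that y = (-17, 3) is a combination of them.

y = 2u + 3v

Solve the system with u, v as columns and y as the right-hand side.
The system has the unique solution (c₁, c₂) = (2, 3).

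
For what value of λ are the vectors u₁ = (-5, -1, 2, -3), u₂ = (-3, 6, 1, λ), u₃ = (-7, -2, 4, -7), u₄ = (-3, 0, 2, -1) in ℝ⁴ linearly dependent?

Place the vectors as rows of a 4×4 matrix; dependence ⇔ determinant zero.
The determinant works out to 6*λ - 96.
This vanishes exactly when λ = 16.

λ = 16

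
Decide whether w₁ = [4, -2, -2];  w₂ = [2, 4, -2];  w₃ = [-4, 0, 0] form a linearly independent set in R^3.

The matrix [w₁|w₂|w₃] has determinant -48.
A nonzero determinant means the columns are linearly independent.

linearly independent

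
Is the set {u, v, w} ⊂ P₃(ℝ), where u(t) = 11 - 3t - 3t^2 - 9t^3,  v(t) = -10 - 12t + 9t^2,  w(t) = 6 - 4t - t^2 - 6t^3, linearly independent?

Write each element as a coordinate vector in ℝ⁴ using {1, t, …, t^3}.
Place the vectors as rows of a 3×4 matrix and reduce to echelon form.
The reduction yields 3 nonzero rows, so the rank is 3.
Since rank = 3 (the number of vectors), the set is linearly independent.

linearly independent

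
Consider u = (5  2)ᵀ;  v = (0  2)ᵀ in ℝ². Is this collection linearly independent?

linearly independent

Form the 2×2 matrix with these as columns; its determinant is 10.
A nonzero determinant means the columns are linearly independent.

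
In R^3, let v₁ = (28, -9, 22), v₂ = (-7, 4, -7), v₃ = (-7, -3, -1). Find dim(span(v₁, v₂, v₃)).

Form the matrix with v₁, v₂, v₃ as columns and reduce.
Exactly 2 pivots survive; hence the rank is 2.

dim = 2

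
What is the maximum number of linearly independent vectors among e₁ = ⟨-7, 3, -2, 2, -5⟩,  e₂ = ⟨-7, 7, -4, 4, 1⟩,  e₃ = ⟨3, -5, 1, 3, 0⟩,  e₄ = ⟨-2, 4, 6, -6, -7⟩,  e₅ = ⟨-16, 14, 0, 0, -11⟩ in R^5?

Row-reduce the 5×5 matrix with these as rows.
There are 4 pivot columns, so rank = 4.

4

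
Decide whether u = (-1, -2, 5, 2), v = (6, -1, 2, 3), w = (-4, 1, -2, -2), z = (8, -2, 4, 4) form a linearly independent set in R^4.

One vector is a scalar multiple of another, so the set is dependent.

linearly dependent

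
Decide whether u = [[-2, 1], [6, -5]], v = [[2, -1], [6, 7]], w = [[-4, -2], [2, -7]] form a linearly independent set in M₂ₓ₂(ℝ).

linearly independent

Take coordinates with respect to the standard basis {E₁₁, E₁₂, E₂₁, E₂₂}.
Row-reduce the matrix whose columns are u, v, w.
The reduction yields 3 nonzero rows, so the rank is 3.
Since rank = 3 (the number of vectors), the set is linearly independent.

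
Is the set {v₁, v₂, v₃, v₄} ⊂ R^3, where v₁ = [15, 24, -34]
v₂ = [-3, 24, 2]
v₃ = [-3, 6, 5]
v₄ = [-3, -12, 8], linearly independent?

There are 4 vectors in a 3-dimensional space, so they cannot be linearly independent.

linearly dependent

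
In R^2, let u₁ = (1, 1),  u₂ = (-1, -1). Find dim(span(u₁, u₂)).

1

Put the 2×2 matrix [u₁|u₂] into echelon form.
Reduction leaves 1 leading entry, giving rank 1.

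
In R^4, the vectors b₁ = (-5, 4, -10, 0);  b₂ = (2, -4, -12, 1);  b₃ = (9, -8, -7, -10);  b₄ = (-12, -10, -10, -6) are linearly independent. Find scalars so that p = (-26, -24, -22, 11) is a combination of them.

p = -2b₁ + 3b₂ - 2b₃ + 2b₄

Write p = α₁b₁ + … + α₄b₄ and equate components.
The system has the unique solution (α₁, …, α₄) = (-2, 3, -2, 2).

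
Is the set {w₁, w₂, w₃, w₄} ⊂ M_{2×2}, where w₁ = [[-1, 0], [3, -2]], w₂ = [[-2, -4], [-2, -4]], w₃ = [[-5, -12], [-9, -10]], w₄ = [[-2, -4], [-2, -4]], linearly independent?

linearly dependent

Take coordinates with respect to the standard basis {E₁₁, E₁₂, E₂₁, E₂₂}.
Place the vectors as rows of a 4×4 matrix and reduce to echelon form.
The reduction yields 2 nonzero rows, so the rank is 2.
Since rank 2 < 4, the set is linearly dependent.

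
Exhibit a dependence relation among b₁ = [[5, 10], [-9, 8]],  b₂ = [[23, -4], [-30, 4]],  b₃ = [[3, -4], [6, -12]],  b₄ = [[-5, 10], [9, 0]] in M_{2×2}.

2b₁ - b₂ + b₃ - 2b₄ = 0

Pass to coordinate vectors relative to the basis {E₁₁, E₁₂, E₂₁, E₂₂}.
Write the vectors as columns of a matrix and find a nonzero vector in its null space.
A generator of the null space is (2, -1, 1, -2).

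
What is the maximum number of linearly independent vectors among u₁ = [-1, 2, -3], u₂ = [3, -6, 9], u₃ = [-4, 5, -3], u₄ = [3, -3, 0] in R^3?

2

Form the matrix with u₁, u₂, u₃, u₄ as columns and reduce.
There are 2 pivot columns, so rank = 2.
(With 4 elements in a 3-dimensional space the rank is at most 3.)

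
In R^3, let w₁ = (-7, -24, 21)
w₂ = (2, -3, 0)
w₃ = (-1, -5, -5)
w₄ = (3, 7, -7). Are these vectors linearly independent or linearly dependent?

There are 4 vectors in a 3-dimensional space, so they cannot be linearly independent.

linearly dependent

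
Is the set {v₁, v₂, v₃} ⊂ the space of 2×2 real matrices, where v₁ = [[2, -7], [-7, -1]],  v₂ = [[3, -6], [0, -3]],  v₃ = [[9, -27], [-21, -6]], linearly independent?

linearly dependent

Write each element as a coordinate vector in ℝ⁴ using {E₁₁, E₁₂, E₂₁, E₂₂}.
Place the vectors as rows of a 3×4 matrix and reduce to echelon form.
The reduction yields 2 nonzero rows, so the rank is 2.
Since rank 2 < 3, the set is linearly dependent.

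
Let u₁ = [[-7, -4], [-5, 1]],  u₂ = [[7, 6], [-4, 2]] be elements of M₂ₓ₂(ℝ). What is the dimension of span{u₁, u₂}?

Pass to coordinate vectors with respect to the basis {E₁₁, E₁₂, E₂₁, E₂₂}.
Form the matrix with u₁, u₂ as columns and reduce.
There are 2 pivot columns, so rank = 2.

2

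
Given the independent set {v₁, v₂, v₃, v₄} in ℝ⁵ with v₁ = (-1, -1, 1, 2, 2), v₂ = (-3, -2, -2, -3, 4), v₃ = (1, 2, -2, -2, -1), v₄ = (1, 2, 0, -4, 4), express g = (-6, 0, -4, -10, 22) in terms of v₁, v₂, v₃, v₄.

Set up the augmented matrix [v₁ | v₂ | v₃ | v₄ | g] and row-reduce.
Back-substitution yields (α₁, …, α₄) = (4, 2, 2, 2).

g = 4v₁ + 2v₂ + 2v₃ + 2v₄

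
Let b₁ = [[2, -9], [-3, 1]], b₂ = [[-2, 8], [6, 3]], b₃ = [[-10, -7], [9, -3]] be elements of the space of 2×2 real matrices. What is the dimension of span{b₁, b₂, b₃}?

Use coordinates relative to {E₁₁, E₁₂, E₂₁, E₂₂}.
Form the matrix with b₁, b₂, b₃ as columns and reduce.
Reduction leaves 3 leading entries, giving rank 3.

dim = 3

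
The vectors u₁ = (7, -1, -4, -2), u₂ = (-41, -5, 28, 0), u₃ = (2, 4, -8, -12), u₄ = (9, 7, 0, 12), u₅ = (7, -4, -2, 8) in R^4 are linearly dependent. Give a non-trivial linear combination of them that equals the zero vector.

2u₁ + u₂ + 2u₃ + u₄ + 2u₅ = 0

Solve the homogeneous system with u₁, u₂, u₃, u₄, u₅ as columns by row-reducing the coefficient matrix.
One solution (up to scaling) is (2, 1, 2, 1, 2).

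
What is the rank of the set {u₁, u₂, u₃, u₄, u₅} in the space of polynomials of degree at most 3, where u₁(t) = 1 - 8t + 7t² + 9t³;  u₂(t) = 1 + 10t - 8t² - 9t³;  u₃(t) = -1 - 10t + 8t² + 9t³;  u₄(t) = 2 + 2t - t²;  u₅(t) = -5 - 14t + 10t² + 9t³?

Represent each element by its coordinate vector in ℝ⁴.
Form the matrix with u₁, u₂, u₃, u₄, u₅ as columns and reduce.
The echelon form has 2 nonzero rows, so the rank is 2.
(With 5 elements in a 4-dimensional space the rank is at most 4.)

2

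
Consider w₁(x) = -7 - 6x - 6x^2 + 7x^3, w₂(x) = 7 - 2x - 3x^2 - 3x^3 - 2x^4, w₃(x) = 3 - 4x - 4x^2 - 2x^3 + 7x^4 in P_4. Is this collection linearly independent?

Write each element as a coordinate vector in ℝ⁵ using {1, x, …, x^4}.
Place the vectors as rows of a 3×5 matrix and reduce to echelon form.
The reduction yields 3 nonzero rows, so the rank is 3.
Since rank = 3 (the number of vectors), the set is linearly independent.

linearly independent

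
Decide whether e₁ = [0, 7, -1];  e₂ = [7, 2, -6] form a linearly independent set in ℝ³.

linearly independent

Place the vectors as rows of a 2×3 matrix and reduce to echelon form.
The reduction yields 2 nonzero rows, so the rank is 2.
Since rank = 2 (the number of vectors), the set is linearly independent.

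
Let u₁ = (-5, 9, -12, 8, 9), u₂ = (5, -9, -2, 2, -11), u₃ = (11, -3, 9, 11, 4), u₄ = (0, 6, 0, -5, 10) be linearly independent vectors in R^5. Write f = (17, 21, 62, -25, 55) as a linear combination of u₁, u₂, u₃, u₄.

Since u₁, u₂, u₃, u₄ are independent, the coefficients expressing f are uniquely determined by a linear system.
Back-substitution yields (c₁, …, c₄) = (-3, -4, 2, 3).

f = -3u₁ - 4u₂ + 2u₃ + 3u₄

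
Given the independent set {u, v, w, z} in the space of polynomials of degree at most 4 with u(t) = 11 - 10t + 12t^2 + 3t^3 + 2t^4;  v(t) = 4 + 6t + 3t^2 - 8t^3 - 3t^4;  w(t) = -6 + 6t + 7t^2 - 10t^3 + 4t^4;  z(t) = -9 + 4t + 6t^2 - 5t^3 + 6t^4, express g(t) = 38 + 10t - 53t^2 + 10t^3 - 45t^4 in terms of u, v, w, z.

Take coordinate vectors relative to {1, t, …, t^4}.
Write g = α₁u + … + α₄z and equate components.
The system has the unique solution (α₁, …, α₄) = (-2, 3, -2, -4).

g = -2u + 3v - 2w - 4z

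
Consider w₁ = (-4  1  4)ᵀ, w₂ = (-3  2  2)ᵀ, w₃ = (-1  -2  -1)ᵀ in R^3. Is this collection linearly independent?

linearly independent

Row-reduce the matrix whose columns are w₁, w₂, w₃.
The reduction yields 3 nonzero rows, so the rank is 3.
Since rank = 3 (the number of vectors), the set is linearly independent.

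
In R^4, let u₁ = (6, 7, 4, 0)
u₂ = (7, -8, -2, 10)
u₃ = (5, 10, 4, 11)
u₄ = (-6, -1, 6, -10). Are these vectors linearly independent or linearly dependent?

The matrix [u₁|u₂|u₃|u₄] has determinant 9270.
A nonzero determinant means the columns are linearly independent.

linearly independent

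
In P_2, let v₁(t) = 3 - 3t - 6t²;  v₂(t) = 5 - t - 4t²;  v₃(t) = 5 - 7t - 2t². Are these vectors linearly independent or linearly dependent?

Write each element as a coordinate vector in ℝ³ using {1, t, t²}.
The matrix [v₁|v₂|v₃] has determinant 132.
A nonzero determinant means the columns are linearly independent.

linearly independent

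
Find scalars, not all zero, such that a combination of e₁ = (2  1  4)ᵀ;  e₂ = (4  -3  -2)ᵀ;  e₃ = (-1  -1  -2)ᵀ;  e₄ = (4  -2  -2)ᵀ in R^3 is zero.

e₁ - e₂ + 2e₃ + e₄ = 0

Solve the homogeneous system with e₁, e₂, e₃, e₄ as columns by row-reducing the coefficient matrix.
A generator of the null space is (1, -1, 2, 1).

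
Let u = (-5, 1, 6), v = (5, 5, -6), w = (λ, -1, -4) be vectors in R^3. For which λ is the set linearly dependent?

The vectors are dependent exactly when the determinant of the matrix with rows u, v, w vanishes.
The determinant works out to 120 - 36*λ.
This vanishes exactly when λ = 10/3.

λ = 10/3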